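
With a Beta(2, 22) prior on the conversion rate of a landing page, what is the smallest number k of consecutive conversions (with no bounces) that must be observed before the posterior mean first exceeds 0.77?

k = 72

After k conversions and 0 bounces the posterior is Beta(2+k, 22), with mean (2+k)/(2+22+k).
Set (2+k)/(24+k) > 0.77 and solve: k > (0.77·24 − 2)/(1 − 0.77) = 71.652.
The smallest integer exceeding 71.652 is 72.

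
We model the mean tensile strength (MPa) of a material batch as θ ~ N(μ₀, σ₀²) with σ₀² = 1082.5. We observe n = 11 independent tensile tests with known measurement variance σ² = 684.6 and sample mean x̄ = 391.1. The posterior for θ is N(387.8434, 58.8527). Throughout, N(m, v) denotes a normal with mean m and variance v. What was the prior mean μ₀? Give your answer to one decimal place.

The posterior mean is a precision-weighted average: μ_n = (τ₀μ₀ + τ_data·x̄)/(τ₀+τ_data), with τ₀=1/σ₀² and τ_data=n/σ².
Here τ₀ = 1/1082.5 = 0.000924 and τ_data = 11/684.6 = 0.016068, so τ_n = 0.016992.
Rearranging for μ₀: μ₀ = (μ_n·τ_n − τ_data·x̄)/τ₀ = (387.8434·0.016992 − 0.016068·391.1) / 0.000924 = 0.306040/0.000924 ≈ 331.2.

μ₀ = 331.2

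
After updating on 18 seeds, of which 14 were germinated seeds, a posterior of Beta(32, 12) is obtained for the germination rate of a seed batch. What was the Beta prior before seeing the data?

Beta(18, 8)

A Beta(α, β) prior with s successes and f failures in binomial data gives a Beta(α+s, β+f) posterior.
Subtract the data counts: 32−14=18, 12−4=8.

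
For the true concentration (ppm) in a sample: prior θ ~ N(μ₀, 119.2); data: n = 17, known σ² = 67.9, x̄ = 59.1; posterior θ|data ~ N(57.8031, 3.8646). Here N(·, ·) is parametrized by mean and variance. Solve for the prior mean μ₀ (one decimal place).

With known observation variance, the Normal–Normal posterior has precision τ_n = τ₀ + n/σ² and mean μ_n = (τ₀μ₀ + (n/σ²)x̄)/τ_n.
Here τ₀ = 1/119.2 = 0.008389 and τ_data = 17/67.9 = 0.250368, so τ_n = 0.258757.
Rearranging for μ₀: μ₀ = (μ_n·τ_n − τ_data·x̄)/τ₀ = (57.8031·0.258757 − 0.250368·59.1) / 0.008389 = 0.160208/0.008389 ≈ 19.1.

μ₀ = 19.1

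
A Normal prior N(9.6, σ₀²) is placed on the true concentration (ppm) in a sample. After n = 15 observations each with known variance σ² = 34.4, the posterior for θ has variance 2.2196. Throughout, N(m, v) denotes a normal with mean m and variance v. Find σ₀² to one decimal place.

σ₀² = 69.0

Posterior precision equals prior precision plus data precision: 1/σ_n² = 1/σ₀² + n/σ².
So 1/σ₀² = 1/2.2196 − 15/34.4 = 0.450532 − 0.436047 = 0.014485.
Hence σ₀² = 1/0.014485 ≈ 69.0.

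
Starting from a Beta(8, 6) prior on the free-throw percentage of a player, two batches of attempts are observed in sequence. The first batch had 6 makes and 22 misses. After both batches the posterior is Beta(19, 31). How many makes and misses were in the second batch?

Because Beta–binomial updating is additive in the counts, the combined data contributed (α_post−α_prior, β_post−β_prior) successes and failures.
Total across both batches: 19−8=11 makes, 31−6=25 misses.
Subtract the first batch: 11−6=5 makes and 25−22=3 misses.

5 makes and 3 misses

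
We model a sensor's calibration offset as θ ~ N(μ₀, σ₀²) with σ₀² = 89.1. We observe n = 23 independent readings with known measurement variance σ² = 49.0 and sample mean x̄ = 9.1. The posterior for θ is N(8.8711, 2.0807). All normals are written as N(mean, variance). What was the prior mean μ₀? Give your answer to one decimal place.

With known observation variance, the Normal–Normal posterior has precision τ_n = τ₀ + n/σ² and mean μ_n = (τ₀μ₀ + (n/σ²)x̄)/τ_n.
Here τ₀ = 1/89.1 = 0.011223 and τ_data = 23/49.0 = 0.469388, so τ_n = 0.480611.
Rearranging for μ₀: μ₀ = (μ_n·τ_n − τ_data·x̄)/τ₀ = (8.8711·0.480611 − 0.469388·9.1) / 0.011223 = -0.007883/0.011223 ≈ -0.7.

μ₀ = -0.7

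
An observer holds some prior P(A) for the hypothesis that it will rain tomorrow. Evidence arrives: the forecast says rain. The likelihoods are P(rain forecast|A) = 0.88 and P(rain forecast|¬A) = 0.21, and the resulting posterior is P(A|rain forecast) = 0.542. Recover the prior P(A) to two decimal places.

P(A) = 0.22

Bayes' rule in odds form gives O(A|E) = O(A)·[P(E|A)/P(E|¬A)], hence O(A) = O(A|E)/LR.
Posterior odds = 0.542/(1−0.542) = 1.1834. LR = 0.88/0.21 = 4.1905.
Prior odds = 1.1834/4.1905 = 0.2824, so P(A) = 0.2824/(1+0.2824) ≈ 0.22.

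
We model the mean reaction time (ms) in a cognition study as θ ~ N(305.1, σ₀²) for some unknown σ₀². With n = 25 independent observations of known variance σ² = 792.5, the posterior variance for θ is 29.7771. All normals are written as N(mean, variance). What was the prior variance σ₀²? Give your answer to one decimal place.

σ₀² = 490.9

For the Normal–Normal model with known σ², precisions add: τ_n = τ₀ + n/σ².
So 1/σ₀² = 1/29.7771 − 25/792.5 = 0.033583 − 0.031546 = 0.002037.
Hence σ₀² = 1/0.002037 ≈ 490.9.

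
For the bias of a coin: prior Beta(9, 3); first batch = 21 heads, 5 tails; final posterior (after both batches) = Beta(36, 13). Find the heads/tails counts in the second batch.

6 heads and 5 tails

Sequential conjugate updates are equivalent to a single update on the pooled data, so total successes = posterior α − prior α and total failures = posterior β − prior β.
Total across both batches: 36−9=27 heads, 13−3=10 tails.
Subtract the first batch: 27−21=6 heads and 10−5=5 tails.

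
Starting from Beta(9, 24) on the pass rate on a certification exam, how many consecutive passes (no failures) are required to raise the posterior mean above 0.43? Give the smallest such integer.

After k passes and 0 failures the posterior is Beta(9+k, 24), with mean (9+k)/(9+24+k).
Set (9+k)/(33+k) > 0.43 and solve: k > (0.43·33 − 9)/(1 − 0.43) = 9.105.
The smallest integer exceeding 9.105 is 10.

k = 10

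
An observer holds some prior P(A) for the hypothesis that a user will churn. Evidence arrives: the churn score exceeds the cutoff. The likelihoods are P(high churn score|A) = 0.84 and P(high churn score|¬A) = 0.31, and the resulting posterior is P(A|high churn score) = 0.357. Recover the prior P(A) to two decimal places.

P(A) = 0.17

In odds form, posterior odds = prior odds × likelihood ratio, so prior odds = posterior odds ÷ LR.
Posterior odds = 0.357/(1−0.357) = 0.5552. LR = 0.84/0.31 = 2.7097.
Prior odds = 0.5552/2.7097 = 0.2049, so P(A) = 0.2049/(1+0.2049) ≈ 0.17.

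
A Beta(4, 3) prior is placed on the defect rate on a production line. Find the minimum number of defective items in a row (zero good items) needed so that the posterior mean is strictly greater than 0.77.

After k defective items and 0 good items the posterior is Beta(4+k, 3), with mean (4+k)/(4+3+k).
Set (4+k)/(7+k) > 0.77 and solve: k > (0.77·7 − 4)/(1 − 0.77) = 6.043.
The smallest integer exceeding 6.043 is 7.

k = 7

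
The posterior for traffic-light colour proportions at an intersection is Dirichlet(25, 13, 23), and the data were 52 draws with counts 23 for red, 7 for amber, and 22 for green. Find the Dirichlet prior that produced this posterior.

Dirichlet(2, 6, 1)

For a Dirichlet(α) prior with multinomial counts c, the posterior is Dirichlet(α + c) componentwise.
Subtract each count from the matching posterior parameter: 25−23=2, 13−7=6, 23−22=1.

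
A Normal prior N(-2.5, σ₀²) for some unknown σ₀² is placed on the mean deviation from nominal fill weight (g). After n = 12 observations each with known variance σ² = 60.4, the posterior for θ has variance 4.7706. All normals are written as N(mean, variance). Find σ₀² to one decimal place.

Posterior precision equals prior precision plus data precision: 1/σ_n² = 1/σ₀² + n/σ².
So 1/σ₀² = 1/4.7706 − 12/60.4 = 0.209617 − 0.198675 = 0.010942.
Hence σ₀² = 1/0.010942 ≈ 91.4.

σ₀² = 91.4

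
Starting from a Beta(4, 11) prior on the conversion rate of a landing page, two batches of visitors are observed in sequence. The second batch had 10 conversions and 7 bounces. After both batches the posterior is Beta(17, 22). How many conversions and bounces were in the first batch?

Because Beta–binomial updating is additive in the counts, the combined data contributed (α_post−α_prior, β_post−β_prior) successes and failures.
Total across both batches: 17−4=13 conversions, 22−11=11 bounces.
Subtract the second batch: 13−10=3 conversions and 11−7=4 bounces.

3 conversions and 4 bounces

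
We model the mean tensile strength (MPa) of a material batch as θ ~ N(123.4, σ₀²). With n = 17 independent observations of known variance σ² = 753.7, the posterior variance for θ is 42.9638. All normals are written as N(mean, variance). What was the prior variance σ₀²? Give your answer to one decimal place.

Posterior precision equals prior precision plus data precision: 1/σ_n² = 1/σ₀² + n/σ².
So 1/σ₀² = 1/42.9638 − 17/753.7 = 0.023275 − 0.022555 = 0.000720.
Hence σ₀² = 1/0.000720 ≈ 1388.9.

σ₀² = 1388.9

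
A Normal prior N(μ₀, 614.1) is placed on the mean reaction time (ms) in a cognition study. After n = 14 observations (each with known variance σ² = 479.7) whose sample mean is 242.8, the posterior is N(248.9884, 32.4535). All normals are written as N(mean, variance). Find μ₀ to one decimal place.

μ₀ = 359.9

The posterior mean is a precision-weighted average: μ_n = (τ₀μ₀ + τ_data·x̄)/(τ₀+τ_data), with τ₀=1/σ₀² and τ_data=n/σ².
Here τ₀ = 1/614.1 = 0.001628 and τ_data = 14/479.7 = 0.029185, so τ_n = 0.030813.
Rearranging for μ₀: μ₀ = (μ_n·τ_n − τ_data·x̄)/τ₀ = (248.9884·0.030813 − 0.029185·242.8) / 0.001628 = 0.585962/0.001628 ≈ 359.9.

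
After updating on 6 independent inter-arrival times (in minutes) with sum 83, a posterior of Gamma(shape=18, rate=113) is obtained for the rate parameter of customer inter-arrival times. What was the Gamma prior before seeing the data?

Gamma–exponential conjugacy: posterior shape = α + n, posterior rate = β + Σtᵢ.
So α = 18 − 6 = 12 and β = 113 − 83 = 30.

Gamma(shape=12, rate=30)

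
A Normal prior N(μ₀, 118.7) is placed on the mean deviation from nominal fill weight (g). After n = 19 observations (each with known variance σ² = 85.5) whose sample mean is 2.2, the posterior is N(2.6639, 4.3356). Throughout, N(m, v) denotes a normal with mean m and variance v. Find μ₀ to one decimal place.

With known observation variance, the Normal–Normal posterior has precision τ_n = τ₀ + n/σ² and mean μ_n = (τ₀μ₀ + (n/σ²)x̄)/τ_n.
Here τ₀ = 1/118.7 = 0.008425 and τ_data = 19/85.5 = 0.222222, so τ_n = 0.230647.
Rearranging for μ₀: μ₀ = (μ_n·τ_n − τ_data·x̄)/τ₀ = (2.6639·0.230647 − 0.222222·2.2) / 0.008425 = 0.125532/0.008425 ≈ 14.9.

μ₀ = 14.9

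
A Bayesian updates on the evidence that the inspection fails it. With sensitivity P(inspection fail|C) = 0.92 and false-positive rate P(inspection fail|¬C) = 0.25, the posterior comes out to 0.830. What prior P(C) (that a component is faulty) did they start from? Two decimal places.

Bayes' rule in odds form gives O(C|E) = O(C)·[P(E|C)/P(E|¬C)], hence O(C) = O(C|E)/LR.
Posterior odds = 0.830/(1−0.830) = 4.8824. LR = 0.92/0.25 = 3.6800.
Prior odds = 4.8824/3.6800 = 1.3267, so P(C) = 1.3267/(1+1.3267) ≈ 0.57.

P(C) = 0.57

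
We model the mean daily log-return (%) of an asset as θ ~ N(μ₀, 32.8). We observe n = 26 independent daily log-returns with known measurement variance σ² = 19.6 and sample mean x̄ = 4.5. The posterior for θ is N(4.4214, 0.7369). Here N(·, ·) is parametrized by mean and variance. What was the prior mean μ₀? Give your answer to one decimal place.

μ₀ = 1.0

The posterior mean is a precision-weighted average: μ_n = (τ₀μ₀ + τ_data·x̄)/(τ₀+τ_data), with τ₀=1/σ₀² and τ_data=n/σ².
Here τ₀ = 1/32.8 = 0.030488 and τ_data = 26/19.6 = 1.326531, so τ_n = 1.357019.
Rearranging for μ₀: μ₀ = (μ_n·τ_n − τ_data·x̄)/τ₀ = (4.4214·1.357019 − 1.326531·4.5) / 0.030488 = 0.030534/0.030488 ≈ 1.0.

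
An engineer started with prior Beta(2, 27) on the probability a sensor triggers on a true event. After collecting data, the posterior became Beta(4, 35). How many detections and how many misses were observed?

A Beta(a, b) prior with s successes and f failures in binomial data gives a Beta(a+s, b+f) posterior.
Match parameters: s=4−2=2, f=35−27=8.

2 detections and 8 misses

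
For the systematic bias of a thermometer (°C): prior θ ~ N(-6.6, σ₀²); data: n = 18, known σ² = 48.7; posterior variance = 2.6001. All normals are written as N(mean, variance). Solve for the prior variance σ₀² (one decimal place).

σ₀² = 66.7

For the Normal–Normal model with known σ², precisions add: τ_n = τ₀ + n/σ².
So 1/σ₀² = 1/2.6001 − 18/48.7 = 0.384601 − 0.369610 = 0.014991.
Hence σ₀² = 1/0.014991 ≈ 66.7.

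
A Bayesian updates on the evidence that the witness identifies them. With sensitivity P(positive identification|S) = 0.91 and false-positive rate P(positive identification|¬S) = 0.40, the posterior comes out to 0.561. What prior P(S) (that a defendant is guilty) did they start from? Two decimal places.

P(S) = 0.36

Bayes' rule in odds form gives O(S|E) = O(S)·[P(E|S)/P(E|¬S)], hence O(S) = O(S|E)/LR.
Posterior odds = 0.561/(1−0.561) = 1.2779. LR = 0.91/0.40 = 2.2750.
Prior odds = 1.2779/2.2750 = 0.5617, so P(S) = 0.5617/(1+0.5617) ≈ 0.36.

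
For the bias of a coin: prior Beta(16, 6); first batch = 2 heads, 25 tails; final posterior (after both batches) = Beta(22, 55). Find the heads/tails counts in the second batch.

4 heads and 24 tails

Sequential conjugate updates are equivalent to a single update on the pooled data, so total successes = posterior α − prior α and total failures = posterior β − prior β.
Total across both batches: 22−16=6 heads, 55−6=49 tails.
Subtract the first batch: 6−2=4 heads and 49−25=24 tails.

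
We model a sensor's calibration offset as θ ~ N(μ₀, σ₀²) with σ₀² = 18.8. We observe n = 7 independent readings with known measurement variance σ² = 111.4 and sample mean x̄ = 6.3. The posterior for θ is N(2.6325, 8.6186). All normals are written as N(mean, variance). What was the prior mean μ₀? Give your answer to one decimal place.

The posterior mean is a precision-weighted average: μ_n = (τ₀μ₀ + τ_data·x̄)/(τ₀+τ_data), with τ₀=1/σ₀² and τ_data=n/σ².
Here τ₀ = 1/18.8 = 0.053191 and τ_data = 7/111.4 = 0.062837, so τ_n = 0.116028.
Rearranging for μ₀: μ₀ = (μ_n·τ_n − τ_data·x̄)/τ₀ = (2.6325·0.116028 − 0.062837·6.3) / 0.053191 = -0.090429/0.053191 ≈ -1.7.

μ₀ = -1.7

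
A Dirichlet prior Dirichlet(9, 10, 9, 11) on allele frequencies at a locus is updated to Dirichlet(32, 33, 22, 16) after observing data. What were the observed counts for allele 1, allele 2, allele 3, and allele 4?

For a Dirichlet(α) prior with multinomial counts c, the posterior is Dirichlet(α + c) componentwise.
Counts are posterior − prior componentwise: 32−9=23, 33−10=23, 22−9=13, 16−11=5.

counts (23, 23, 13, 5)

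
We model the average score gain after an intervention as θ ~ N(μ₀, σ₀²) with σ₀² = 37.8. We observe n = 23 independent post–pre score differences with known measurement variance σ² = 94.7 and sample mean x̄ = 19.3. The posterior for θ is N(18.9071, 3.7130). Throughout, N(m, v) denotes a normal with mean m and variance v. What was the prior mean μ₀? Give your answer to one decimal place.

μ₀ = 15.3

The posterior mean is a precision-weighted average: μ_n = (τ₀μ₀ + τ_data·x̄)/(τ₀+τ_data), with τ₀=1/σ₀² and τ_data=n/σ².
Here τ₀ = 1/37.8 = 0.026455 and τ_data = 23/94.7 = 0.242872, so τ_n = 0.269327.
Rearranging for μ₀: μ₀ = (μ_n·τ_n − τ_data·x̄)/τ₀ = (18.9071·0.269327 − 0.242872·19.3) / 0.026455 = 0.404763/0.026455 ≈ 15.3.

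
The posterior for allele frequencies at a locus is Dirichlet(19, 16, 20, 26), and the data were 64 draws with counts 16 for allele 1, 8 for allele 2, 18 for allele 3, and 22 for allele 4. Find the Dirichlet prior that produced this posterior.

For a Dirichlet(α) prior with multinomial counts c, the posterior is Dirichlet(α + c) componentwise.
Subtract each count from the matching posterior parameter: 19−16=3, 16−8=8, 20−18=2, 26−22=4.

Dirichlet(3, 8, 2, 4)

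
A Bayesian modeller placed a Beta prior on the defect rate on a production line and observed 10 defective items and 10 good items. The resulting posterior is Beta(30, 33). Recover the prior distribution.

Beta(20, 23)

Beta is conjugate to the binomial likelihood: posterior = Beta(α+s, β+f).
So α = 30 − 10 = 20 and β = 33 − 10 = 23.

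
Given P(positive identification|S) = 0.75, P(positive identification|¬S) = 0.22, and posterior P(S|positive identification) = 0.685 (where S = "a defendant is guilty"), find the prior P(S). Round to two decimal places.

P(S) = 0.39

Bayes' rule in odds form gives O(S|E) = O(S)·[P(E|S)/P(E|¬S)], hence O(S) = O(S|E)/LR.
Posterior odds = 0.685/(1−0.685) = 2.1746. LR = 0.75/0.22 = 3.4091.
Prior odds = 2.1746/3.4091 = 0.6379, so P(S) = 0.6379/(1+0.6379) ≈ 0.39.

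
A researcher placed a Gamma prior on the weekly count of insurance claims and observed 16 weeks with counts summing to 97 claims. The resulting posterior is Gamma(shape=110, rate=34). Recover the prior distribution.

Gamma–Poisson conjugacy: posterior shape = α + Σxᵢ, posterior rate = β + n.
So α = 110 − 97 = 13 and β = 34 − 16 = 18.

Gamma(shape=13, rate=18)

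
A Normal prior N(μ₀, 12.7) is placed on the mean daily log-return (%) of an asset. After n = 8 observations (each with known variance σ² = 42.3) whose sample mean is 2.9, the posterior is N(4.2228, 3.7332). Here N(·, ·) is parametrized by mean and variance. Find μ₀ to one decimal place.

μ₀ = 7.4

The posterior mean is a precision-weighted average: μ_n = (τ₀μ₀ + τ_data·x̄)/(τ₀+τ_data), with τ₀=1/σ₀² and τ_data=n/σ².
Here τ₀ = 1/12.7 = 0.078740 and τ_data = 8/42.3 = 0.189125, so τ_n = 0.267865.
Rearranging for μ₀: μ₀ = (μ_n·τ_n − τ_data·x̄)/τ₀ = (4.2228·0.267865 − 0.189125·2.9) / 0.078740 = 0.582678/0.078740 ≈ 7.4.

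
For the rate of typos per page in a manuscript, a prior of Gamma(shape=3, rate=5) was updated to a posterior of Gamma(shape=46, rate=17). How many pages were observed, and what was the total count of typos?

Gamma–Poisson conjugacy: posterior shape = α + Σxᵢ, posterior rate = β + n.
Matching: Σxᵢ = 46 − 3 = 43 and n = 17 − 5 = 12.

n = 12 pages with total 43 typos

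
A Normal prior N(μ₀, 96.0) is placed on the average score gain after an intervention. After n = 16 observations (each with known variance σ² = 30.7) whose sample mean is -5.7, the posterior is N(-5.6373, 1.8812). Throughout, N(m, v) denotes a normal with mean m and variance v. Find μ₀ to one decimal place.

μ₀ = -2.5

The posterior mean is a precision-weighted average: μ_n = (τ₀μ₀ + τ_data·x̄)/(τ₀+τ_data), with τ₀=1/σ₀² and τ_data=n/σ².
Here τ₀ = 1/96.0 = 0.010417 and τ_data = 16/30.7 = 0.521173, so τ_n = 0.531590.
Rearranging for μ₀: μ₀ = (μ_n·τ_n − τ_data·x̄)/τ₀ = (-5.6373·0.531590 − 0.521173·-5.7) / 0.010417 = -0.026046/0.010417 ≈ -2.5.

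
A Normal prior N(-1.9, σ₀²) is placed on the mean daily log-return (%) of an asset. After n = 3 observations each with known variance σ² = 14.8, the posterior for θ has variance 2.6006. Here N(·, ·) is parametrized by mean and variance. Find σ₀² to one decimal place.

Posterior precision equals prior precision plus data precision: 1/σ_n² = 1/σ₀² + n/σ².
So 1/σ₀² = 1/2.6006 − 3/14.8 = 0.384527 − 0.202703 = 0.181824.
Hence σ₀² = 1/0.181824 ≈ 5.5.

σ₀² = 5.5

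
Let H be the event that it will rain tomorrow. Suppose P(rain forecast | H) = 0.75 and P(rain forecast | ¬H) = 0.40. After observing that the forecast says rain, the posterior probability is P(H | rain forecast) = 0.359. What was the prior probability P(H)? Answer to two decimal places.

P(H) = 0.23

In odds form, posterior odds = prior odds × likelihood ratio, so prior odds = posterior odds ÷ LR.
Posterior odds = 0.359/(1−0.359) = 0.5601. LR = 0.75/0.40 = 1.8750.
Prior odds = 0.5601/1.8750 = 0.2987, so P(H) = 0.2987/(1+0.2987) ≈ 0.23.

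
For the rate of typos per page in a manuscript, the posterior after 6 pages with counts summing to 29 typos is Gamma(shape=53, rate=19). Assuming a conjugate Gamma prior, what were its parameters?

Gamma–Poisson conjugacy: posterior shape = α + Σxᵢ, posterior rate = β + n.
So α = 53 − 29 = 24 and β = 19 − 6 = 13.

Gamma(shape=24, rate=13)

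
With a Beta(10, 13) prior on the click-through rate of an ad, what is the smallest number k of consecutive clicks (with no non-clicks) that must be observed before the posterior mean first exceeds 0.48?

k = 3

After k clicks and 0 non-clicks the posterior is Beta(10+k, 13), with mean (10+k)/(10+13+k).
Set (10+k)/(23+k) > 0.48 and solve: k > (0.48·23 − 10)/(1 − 0.48) = 2.000.
The smallest integer exceeding 2.000 is 3.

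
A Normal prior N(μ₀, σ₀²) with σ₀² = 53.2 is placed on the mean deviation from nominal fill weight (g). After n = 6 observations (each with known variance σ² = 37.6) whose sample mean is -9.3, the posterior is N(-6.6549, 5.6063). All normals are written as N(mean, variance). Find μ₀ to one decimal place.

With known observation variance, the Normal–Normal posterior has precision τ_n = τ₀ + n/σ² and mean μ_n = (τ₀μ₀ + (n/σ²)x̄)/τ_n.
Here τ₀ = 1/53.2 = 0.018797 and τ_data = 6/37.6 = 0.159574, so τ_n = 0.178371.
Rearranging for μ₀: μ₀ = (μ_n·τ_n − τ_data·x̄)/τ₀ = (-6.6549·0.178371 − 0.159574·-9.3) / 0.018797 = 0.296997/0.018797 ≈ 15.8.

μ₀ = 15.8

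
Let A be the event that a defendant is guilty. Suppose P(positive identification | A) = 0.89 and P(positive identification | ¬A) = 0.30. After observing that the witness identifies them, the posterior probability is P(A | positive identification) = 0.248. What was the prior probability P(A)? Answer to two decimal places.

P(A) = 0.10

Bayes' rule in odds form gives O(A|E) = O(A)·[P(E|A)/P(E|¬A)], hence O(A) = O(A|E)/LR.
Posterior odds = 0.248/(1−0.248) = 0.3298. LR = 0.89/0.30 = 2.9667.
Prior odds = 0.3298/2.9667 = 0.1112, so P(A) = 0.1112/(1+0.1112) ≈ 0.10.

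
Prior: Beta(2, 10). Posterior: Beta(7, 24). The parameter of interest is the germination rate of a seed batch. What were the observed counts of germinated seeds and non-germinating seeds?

Under Beta–binomial conjugacy the posterior parameters are (a+s, b+f).
So s = 7 − 2 = 5 and f = 24 − 10 = 14.

5 germinated seeds and 14 non-germinating seeds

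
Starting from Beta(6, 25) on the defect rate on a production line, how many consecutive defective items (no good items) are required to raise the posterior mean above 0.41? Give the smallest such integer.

After k defective items and 0 good items the posterior is Beta(6+k, 25), with mean (6+k)/(6+25+k).
Set (6+k)/(31+k) > 0.41 and solve: k > (0.41·31 − 6)/(1 − 0.41) = 11.373.
The smallest integer exceeding 11.373 is 12.

k = 12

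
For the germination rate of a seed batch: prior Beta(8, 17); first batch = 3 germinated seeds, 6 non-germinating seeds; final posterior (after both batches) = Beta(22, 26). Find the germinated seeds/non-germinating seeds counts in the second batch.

Sequential conjugate updates are equivalent to a single update on the pooled data, so total successes = posterior α − prior α and total failures = posterior β − prior β.
Total across both batches: 22−8=14 germinated seeds, 26−17=9 non-germinating seeds.
Subtract the first batch: 14−3=11 germinated seeds and 9−6=3 non-germinating seeds.

11 germinated seeds and 3 non-germinating seeds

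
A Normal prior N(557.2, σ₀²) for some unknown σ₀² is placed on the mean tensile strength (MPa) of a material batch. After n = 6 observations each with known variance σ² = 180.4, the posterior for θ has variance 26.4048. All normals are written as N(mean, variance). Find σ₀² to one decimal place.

σ₀² = 216.8

Posterior precision equals prior precision plus data precision: 1/σ_n² = 1/σ₀² + n/σ².
So 1/σ₀² = 1/26.4048 − 6/180.4 = 0.037872 − 0.033259 = 0.004613.
Hence σ₀² = 1/0.004613 ≈ 216.8.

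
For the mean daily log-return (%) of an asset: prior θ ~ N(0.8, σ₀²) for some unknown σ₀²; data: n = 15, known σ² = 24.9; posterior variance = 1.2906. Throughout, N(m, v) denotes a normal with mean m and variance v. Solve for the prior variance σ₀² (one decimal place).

σ₀² = 5.8

Posterior precision equals prior precision plus data precision: 1/σ_n² = 1/σ₀² + n/σ².
So 1/σ₀² = 1/1.2906 − 15/24.9 = 0.774833 − 0.602410 = 0.172423.
Hence σ₀² = 1/0.172423 ≈ 5.8.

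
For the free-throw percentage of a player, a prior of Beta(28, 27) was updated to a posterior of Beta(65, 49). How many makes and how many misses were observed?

37 makes and 22 misses

Beta is conjugate to the binomial likelihood: posterior = Beta(a+s, b+f).
Match parameters: s=65−28=37, f=49−27=22.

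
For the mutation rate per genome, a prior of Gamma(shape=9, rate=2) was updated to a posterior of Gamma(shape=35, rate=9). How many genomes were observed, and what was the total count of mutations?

A Gamma(α, β) prior (rate parametrization) on a Poisson rate with n observations summing to S gives posterior Gamma(α+S, β+n).
Matching: Σxᵢ = 35 − 9 = 26 and n = 9 − 2 = 7.

n = 7 genomes with total 26 mutations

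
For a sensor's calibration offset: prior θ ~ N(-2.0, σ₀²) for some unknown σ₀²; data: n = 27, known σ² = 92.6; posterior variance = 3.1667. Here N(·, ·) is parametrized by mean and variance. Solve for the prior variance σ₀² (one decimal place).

σ₀² = 41.3

For the Normal–Normal model with known σ², precisions add: τ_n = τ₀ + n/σ².
So 1/σ₀² = 1/3.1667 − 27/92.6 = 0.315786 − 0.291577 = 0.024209.
Hence σ₀² = 1/0.024209 ≈ 41.3.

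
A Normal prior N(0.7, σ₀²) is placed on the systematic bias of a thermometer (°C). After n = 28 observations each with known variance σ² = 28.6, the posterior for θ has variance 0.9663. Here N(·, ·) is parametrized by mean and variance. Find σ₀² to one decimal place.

σ₀² = 17.9

Posterior precision equals prior precision plus data precision: 1/σ_n² = 1/σ₀² + n/σ².
So 1/σ₀² = 1/0.9663 − 28/28.6 = 1.034875 − 0.979021 = 0.055854.
Hence σ₀² = 1/0.055854 ≈ 17.9.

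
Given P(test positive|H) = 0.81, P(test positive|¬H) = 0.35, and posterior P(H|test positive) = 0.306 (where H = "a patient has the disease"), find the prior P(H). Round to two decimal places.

P(H) = 0.16

In odds form, posterior odds = prior odds × likelihood ratio, so prior odds = posterior odds ÷ LR.
Posterior odds = 0.306/(1−0.306) = 0.4409. LR = 0.81/0.35 = 2.3143.
Prior odds = 0.4409/2.3143 = 0.1905, so P(H) = 0.1905/(1+0.1905) ≈ 0.16.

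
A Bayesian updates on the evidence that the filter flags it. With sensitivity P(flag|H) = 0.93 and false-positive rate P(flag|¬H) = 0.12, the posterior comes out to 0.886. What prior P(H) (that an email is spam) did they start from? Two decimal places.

P(H) = 0.50

In odds form, posterior odds = prior odds × likelihood ratio, so prior odds = posterior odds ÷ LR.
Posterior odds = 0.886/(1−0.886) = 7.7719. LR = 0.93/0.12 = 7.7500.
Prior odds = 7.7719/7.7500 = 1.0028, so P(H) = 1.0028/(1+1.0028) ≈ 0.50.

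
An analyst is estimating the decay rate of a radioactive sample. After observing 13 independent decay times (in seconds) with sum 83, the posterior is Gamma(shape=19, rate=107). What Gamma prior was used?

Gamma–exponential conjugacy: posterior shape = α + n, posterior rate = β + Σtᵢ.
So α = 19 − 13 = 6 and β = 107 − 83 = 24.

Gamma(shape=6, rate=24)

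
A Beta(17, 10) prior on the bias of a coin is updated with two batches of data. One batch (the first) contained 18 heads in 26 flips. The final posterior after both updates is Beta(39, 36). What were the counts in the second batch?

Because Beta–binomial updating is additive in the counts, the combined data contributed (α_post−α_prior, β_post−β_prior) successes and failures.
Total across both batches: 39−17=22 heads, 36−10=26 tails.
Subtract the first batch: 22−18=4 heads and 26−8=18 tails.

4 heads and 18 tails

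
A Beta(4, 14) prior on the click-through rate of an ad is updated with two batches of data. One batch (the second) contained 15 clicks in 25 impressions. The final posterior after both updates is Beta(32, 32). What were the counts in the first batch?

13 clicks and 8 non-clicks

Sequential conjugate updates are equivalent to a single update on the pooled data, so total successes = posterior α − prior α and total failures = posterior β − prior β.
Total across both batches: 32−4=28 clicks, 32−14=18 non-clicks.
Subtract the second batch: 28−15=13 clicks and 18−10=8 non-clicks.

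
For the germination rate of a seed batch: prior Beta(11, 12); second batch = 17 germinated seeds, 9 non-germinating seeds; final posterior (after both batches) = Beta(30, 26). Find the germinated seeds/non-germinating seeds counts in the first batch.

2 germinated seeds and 5 non-germinating seeds

Because Beta–binomial updating is additive in the counts, the combined data contributed (α_post−α_prior, β_post−β_prior) successes and failures.
Total across both batches: 30−11=19 germinated seeds, 26−12=14 non-germinating seeds.
Subtract the second batch: 19−17=2 germinated seeds and 14−9=5 non-germinating seeds.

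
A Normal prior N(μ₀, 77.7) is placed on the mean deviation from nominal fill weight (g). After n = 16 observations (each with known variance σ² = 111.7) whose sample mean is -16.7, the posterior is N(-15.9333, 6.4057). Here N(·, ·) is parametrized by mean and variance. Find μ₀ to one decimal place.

The posterior mean is a precision-weighted average: μ_n = (τ₀μ₀ + τ_data·x̄)/(τ₀+τ_data), with τ₀=1/σ₀² and τ_data=n/σ².
Here τ₀ = 1/77.7 = 0.012870 and τ_data = 16/111.7 = 0.143241, so τ_n = 0.156111.
Rearranging for μ₀: μ₀ = (μ_n·τ_n − τ_data·x̄)/τ₀ = (-15.9333·0.156111 − 0.143241·-16.7) / 0.012870 = -0.095239/0.012870 ≈ -7.4.

μ₀ = -7.4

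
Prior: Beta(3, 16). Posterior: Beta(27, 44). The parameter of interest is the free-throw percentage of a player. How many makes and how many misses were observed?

24 makes and 28 misses

Beta is conjugate to the binomial likelihood: posterior = Beta(a+s, b+f).
Match parameters: s=27−3=24, f=44−16=28.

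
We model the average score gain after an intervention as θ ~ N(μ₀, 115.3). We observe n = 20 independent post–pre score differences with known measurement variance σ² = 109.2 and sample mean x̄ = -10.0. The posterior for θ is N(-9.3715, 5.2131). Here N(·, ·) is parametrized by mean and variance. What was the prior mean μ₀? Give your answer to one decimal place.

With known observation variance, the Normal–Normal posterior has precision τ_n = τ₀ + n/σ² and mean μ_n = (τ₀μ₀ + (n/σ²)x̄)/τ_n.
Here τ₀ = 1/115.3 = 0.008673 and τ_data = 20/109.2 = 0.183150, so τ_n = 0.191823.
Rearranging for μ₀: μ₀ = (μ_n·τ_n − τ_data·x̄)/τ₀ = (-9.3715·0.191823 − 0.183150·-10.0) / 0.008673 = 0.033831/0.008673 ≈ 3.9.

μ₀ = 3.9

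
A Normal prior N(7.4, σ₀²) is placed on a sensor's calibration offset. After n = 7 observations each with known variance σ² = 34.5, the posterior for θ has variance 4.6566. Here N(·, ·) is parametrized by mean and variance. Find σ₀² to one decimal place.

σ₀² = 84.4

Posterior precision equals prior precision plus data precision: 1/σ_n² = 1/σ₀² + n/σ².
So 1/σ₀² = 1/4.6566 − 7/34.5 = 0.214749 − 0.202899 = 0.011850.
Hence σ₀² = 1/0.011850 ≈ 84.4.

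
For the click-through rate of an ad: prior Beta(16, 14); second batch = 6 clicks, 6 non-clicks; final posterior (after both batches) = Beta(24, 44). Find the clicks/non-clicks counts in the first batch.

2 clicks and 24 non-clicks

Because Beta–binomial updating is additive in the counts, the combined data contributed (α_post−α_prior, β_post−β_prior) successes and failures.
Total across both batches: 24−16=8 clicks, 44−14=30 non-clicks.
Subtract the second batch: 8−6=2 clicks and 30−6=24 non-clicks.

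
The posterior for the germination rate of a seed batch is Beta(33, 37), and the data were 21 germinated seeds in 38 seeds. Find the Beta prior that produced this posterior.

Beta(12, 20)

Beta is conjugate to the binomial likelihood: posterior = Beta(a+s, b+f).
So a = 33 − 21 = 12 and b = 37 − 17 = 20.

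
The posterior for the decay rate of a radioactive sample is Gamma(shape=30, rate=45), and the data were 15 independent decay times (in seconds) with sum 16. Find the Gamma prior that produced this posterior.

For an exponential likelihood with a Gamma(α, β) prior on the rate, n observations with total T give posterior Gamma(α+n, β+T).
So α = 30 − 15 = 15 and β = 45 − 16 = 29.

Gamma(shape=15, rate=29)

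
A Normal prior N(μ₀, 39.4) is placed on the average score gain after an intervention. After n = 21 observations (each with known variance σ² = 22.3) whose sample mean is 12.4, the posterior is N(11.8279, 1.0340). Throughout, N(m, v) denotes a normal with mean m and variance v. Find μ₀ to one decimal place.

μ₀ = -9.4

With known observation variance, the Normal–Normal posterior has precision τ_n = τ₀ + n/σ² and mean μ_n = (τ₀μ₀ + (n/σ²)x̄)/τ_n.
Here τ₀ = 1/39.4 = 0.025381 and τ_data = 21/22.3 = 0.941704, so τ_n = 0.967085.
Rearranging for μ₀: μ₀ = (μ_n·τ_n − τ_data·x̄)/τ₀ = (11.8279·0.967085 − 0.941704·12.4) / 0.025381 = -0.238545/0.025381 ≈ -9.4.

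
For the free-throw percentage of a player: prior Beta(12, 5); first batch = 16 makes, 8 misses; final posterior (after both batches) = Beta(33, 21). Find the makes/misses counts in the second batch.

Because Beta–binomial updating is additive in the counts, the combined data contributed (α_post−α_prior, β_post−β_prior) successes and failures.
Total across both batches: 33−12=21 makes, 21−5=16 misses.
Subtract the first batch: 21−16=5 makes and 16−8=8 misses.

5 makes and 8 misses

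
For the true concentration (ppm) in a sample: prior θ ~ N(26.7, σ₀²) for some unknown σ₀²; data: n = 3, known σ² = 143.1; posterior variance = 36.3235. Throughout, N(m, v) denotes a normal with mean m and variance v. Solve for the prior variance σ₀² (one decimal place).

For the Normal–Normal model with known σ², precisions add: τ_n = τ₀ + n/σ².
So 1/σ₀² = 1/36.3235 − 3/143.1 = 0.027530 − 0.020964 = 0.006566.
Hence σ₀² = 1/0.006566 ≈ 152.3.

σ₀² = 152.3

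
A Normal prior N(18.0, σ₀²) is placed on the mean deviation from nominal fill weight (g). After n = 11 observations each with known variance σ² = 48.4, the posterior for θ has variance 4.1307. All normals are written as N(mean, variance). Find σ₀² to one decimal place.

σ₀² = 67.5

For the Normal–Normal model with known σ², precisions add: τ_n = τ₀ + n/σ².
So 1/σ₀² = 1/4.1307 − 11/48.4 = 0.242090 − 0.227273 = 0.014817.
Hence σ₀² = 1/0.014817 ≈ 67.5.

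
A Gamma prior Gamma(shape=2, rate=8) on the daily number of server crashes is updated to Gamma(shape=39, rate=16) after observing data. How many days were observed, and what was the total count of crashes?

n = 8 days with total 37 crashes

A Gamma(α, β) prior (rate parametrization) on a Poisson rate with n observations summing to S gives posterior Gamma(α+S, β+n).
Matching: Σxᵢ = 39 − 2 = 37 and n = 16 − 8 = 8.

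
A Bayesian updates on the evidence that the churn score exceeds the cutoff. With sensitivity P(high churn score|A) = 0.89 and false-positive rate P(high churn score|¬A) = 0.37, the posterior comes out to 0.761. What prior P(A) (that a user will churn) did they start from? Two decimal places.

P(A) = 0.57

Bayes' rule in odds form gives O(A|E) = O(A)·[P(E|A)/P(E|¬A)], hence O(A) = O(A|E)/LR.
Posterior odds = 0.761/(1−0.761) = 3.1841. LR = 0.89/0.37 = 2.4054.
Prior odds = 3.1841/2.4054 = 1.3237, so P(A) = 1.3237/(1+1.3237) ≈ 0.57.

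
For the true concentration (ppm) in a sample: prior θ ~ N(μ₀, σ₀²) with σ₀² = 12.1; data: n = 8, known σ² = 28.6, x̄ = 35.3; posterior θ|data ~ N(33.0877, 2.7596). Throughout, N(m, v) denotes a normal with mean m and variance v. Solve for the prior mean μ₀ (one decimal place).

The posterior mean is a precision-weighted average: μ_n = (τ₀μ₀ + τ_data·x̄)/(τ₀+τ_data), with τ₀=1/σ₀² and τ_data=n/σ².
Here τ₀ = 1/12.1 = 0.082645 and τ_data = 8/28.6 = 0.279720, so τ_n = 0.362365.
Rearranging for μ₀: μ₀ = (μ_n·τ_n − τ_data·x̄)/τ₀ = (33.0877·0.362365 − 0.279720·35.3) / 0.082645 = 2.115708/0.082645 ≈ 25.6.

μ₀ = 25.6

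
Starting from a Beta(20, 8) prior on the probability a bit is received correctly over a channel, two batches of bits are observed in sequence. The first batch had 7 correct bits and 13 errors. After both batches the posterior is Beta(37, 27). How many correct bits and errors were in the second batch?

10 correct bits and 6 errors

Sequential conjugate updates are equivalent to a single update on the pooled data, so total successes = posterior α − prior α and total failures = posterior β − prior β.
Total across both batches: 37−20=17 correct bits, 27−8=19 errors.
Subtract the first batch: 17−7=10 correct bits and 19−13=6 errors.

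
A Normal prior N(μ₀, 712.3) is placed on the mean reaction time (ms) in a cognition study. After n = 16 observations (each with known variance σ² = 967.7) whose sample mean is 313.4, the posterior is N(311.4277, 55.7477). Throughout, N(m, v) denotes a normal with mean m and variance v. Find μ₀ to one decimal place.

With known observation variance, the Normal–Normal posterior has precision τ_n = τ₀ + n/σ² and mean μ_n = (τ₀μ₀ + (n/σ²)x̄)/τ_n.
Here τ₀ = 1/712.3 = 0.001404 and τ_data = 16/967.7 = 0.016534, so τ_n = 0.017938.
Rearranging for μ₀: μ₀ = (μ_n·τ_n − τ_data·x̄)/τ₀ = (311.4277·0.017938 − 0.016534·313.4) / 0.001404 = 0.404634/0.001404 ≈ 288.2.

μ₀ = 288.2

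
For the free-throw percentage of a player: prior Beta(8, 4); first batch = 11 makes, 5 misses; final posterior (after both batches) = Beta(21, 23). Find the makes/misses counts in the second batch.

2 makes and 14 misses

Sequential conjugate updates are equivalent to a single update on the pooled data, so total successes = posterior α − prior α and total failures = posterior β − prior β.
Total across both batches: 21−8=13 makes, 23−4=19 misses.
Subtract the first batch: 13−11=2 makes and 19−5=14 misses.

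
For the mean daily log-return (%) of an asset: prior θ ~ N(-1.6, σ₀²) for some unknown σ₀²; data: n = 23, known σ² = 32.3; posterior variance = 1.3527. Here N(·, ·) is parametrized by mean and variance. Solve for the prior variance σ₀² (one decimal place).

Posterior precision equals prior precision plus data precision: 1/σ_n² = 1/σ₀² + n/σ².
So 1/σ₀² = 1/1.3527 − 23/32.3 = 0.739262 − 0.712074 = 0.027188.
Hence σ₀² = 1/0.027188 ≈ 36.8.

σ₀² = 36.8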